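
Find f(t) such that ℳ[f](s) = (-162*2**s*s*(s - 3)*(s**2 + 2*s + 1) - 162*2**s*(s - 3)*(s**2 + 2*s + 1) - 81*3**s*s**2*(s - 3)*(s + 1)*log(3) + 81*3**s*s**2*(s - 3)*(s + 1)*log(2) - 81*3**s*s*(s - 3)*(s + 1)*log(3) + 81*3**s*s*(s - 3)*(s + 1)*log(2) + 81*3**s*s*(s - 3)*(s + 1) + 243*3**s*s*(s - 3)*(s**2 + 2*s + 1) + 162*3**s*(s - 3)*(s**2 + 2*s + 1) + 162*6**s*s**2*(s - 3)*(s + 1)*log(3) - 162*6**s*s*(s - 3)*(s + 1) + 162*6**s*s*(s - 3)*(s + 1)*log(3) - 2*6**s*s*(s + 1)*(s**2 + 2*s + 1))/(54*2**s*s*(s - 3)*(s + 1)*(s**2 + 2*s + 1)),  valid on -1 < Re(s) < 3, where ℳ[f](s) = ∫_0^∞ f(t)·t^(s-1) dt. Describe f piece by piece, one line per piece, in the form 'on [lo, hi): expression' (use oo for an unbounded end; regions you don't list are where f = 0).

along the cuts 1, 3/2, 3, ℳ[f](s) splits into 4 integrals
segment [0, 1) carries t; integrate it
the [1, 3/2) slice contributes ∫ (t + 3)·t^(s-1) dt
between 3/2 and 3 the integrand is t*log(t)·t^(s-1)
segment 3 to ∞ holds t**(-3); add its integral

on [0, 1): t
on [1, 3/2): t + 3
on [3/2, 3): t*log(t)
on [3, oo): t**(-3)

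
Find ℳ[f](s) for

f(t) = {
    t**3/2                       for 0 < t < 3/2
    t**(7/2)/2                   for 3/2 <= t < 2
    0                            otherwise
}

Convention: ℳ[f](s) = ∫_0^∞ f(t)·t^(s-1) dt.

(2*2**(s + 7/2)*(s + 3) + (3/2)**(s + 3)*(2*s + 7) - 2*(3/2)**(s + 7/2)*(s + 3))/(2*(s + 3)*(2*s + 7))
  Re(s) > -3

f breaks at 3/2 into 2 integrals to sum
∫ t**3/2·t^(s-1) over [0, 3/2)
on [3/2, 2): add ∫ t**(7/2)/2·t^(s-1) dt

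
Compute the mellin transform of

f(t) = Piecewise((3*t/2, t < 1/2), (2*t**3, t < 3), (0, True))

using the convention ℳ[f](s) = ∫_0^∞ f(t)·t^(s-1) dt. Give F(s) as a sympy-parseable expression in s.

(108*6**s*(s + 1) + s + 4)/(2*2**s*(s + 1)*(s + 3))
  Re(s) > -1

f breaks at 1/2 into 2 integrals to sum
the [0, 1/2) slice contributes ∫ 3*t/2·t^(s-1) dt
∫ over [1/2, 3) of 2*t**3·t^(s-1) joins the sum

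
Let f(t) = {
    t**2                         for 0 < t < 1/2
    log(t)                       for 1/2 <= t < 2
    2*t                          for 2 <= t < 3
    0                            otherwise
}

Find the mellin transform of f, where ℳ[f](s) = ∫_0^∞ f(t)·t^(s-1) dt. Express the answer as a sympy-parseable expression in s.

decompose at 1/2, 2; ℳ[f](s) sums the 3 pieces' integrals
between 0 and 1/2 the integrand is t**2·t^(s-1)
over [1/2, 2), the kernel integral of log(t) enters the sum
for t in [2, 3): the term is ∫ 2*t·t^(s-1)

(-16*2**(2*s)*s**2*(s + 2) + 4*2**(2*s)*s*(s + 1)*(s + 2)*log(2) - 4*2**(2*s)*(s + 1)*(s + 2) + 24*6**s*s**2*(s + 2) + s**2*(s + 1) + 4*s*(s + 1)*(s + 2)*log(2) + 4*(s + 1)*(s + 2))/(4*2**s*s**2*(s + 1)*(s + 2))
  Re(s) > -2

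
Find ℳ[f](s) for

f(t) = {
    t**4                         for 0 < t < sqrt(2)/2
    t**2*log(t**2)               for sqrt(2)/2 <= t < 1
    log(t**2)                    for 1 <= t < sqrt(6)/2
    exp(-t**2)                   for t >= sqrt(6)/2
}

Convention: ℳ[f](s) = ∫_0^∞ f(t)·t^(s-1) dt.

undo the power substitution: t**2 on [0, 1/2); t*log(t) on [1/2, 1); log(t) on [1, 3/2); …
the 4 pieces separated at sqrt(2)/2, 1, sqrt(6)/2 each add one integral
between 0 and sqrt(2)/2 the integrand is t**4·t^(s-1)
the [sqrt(2)/2, 1) slice contributes ∫ t**2*log(t**2)·t^(s-1) dt
piece [1, sqrt(6)/2): integrate log(t**2) against the kernel
[sqrt(6)/2, ∞) adds the kernel integral of exp(-t**2)

(sqrt(2)/2)**s*(2*2**(s/2)*s**2*(s + 4)*(s**2 + 4*s + 4)*uppergamma(s/2, 3/2) - 8*2**(s/2)*s**2*(s + 4) + 8*2**(s/2)*(s + 4)*(s**2 + 4*s + 4) + 3**(s/2)*s*(s + 4)*(-4*log(2) + 4*log(3))*(s**2 + 4*s + 4) - 8*3**(s/2)*(s + 4)*(s**2 + 4*s + 4) + s**3*(s + 4)*log(4) + 4*s**2*(s + 4)*log(2) + 4*s**2*(s + 4) + s**2*(s**2 + 4*s + 4))/(4*s**2*(s + 4)*(s**2 + 4*s + 4))
  Re(s) > -4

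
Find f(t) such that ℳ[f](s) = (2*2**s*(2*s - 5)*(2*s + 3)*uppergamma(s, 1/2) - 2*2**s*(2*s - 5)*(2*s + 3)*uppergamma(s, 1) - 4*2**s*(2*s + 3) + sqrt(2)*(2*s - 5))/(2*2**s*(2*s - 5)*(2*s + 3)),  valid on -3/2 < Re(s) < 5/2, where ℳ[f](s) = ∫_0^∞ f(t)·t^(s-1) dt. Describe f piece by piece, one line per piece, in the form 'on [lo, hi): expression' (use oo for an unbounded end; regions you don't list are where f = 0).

decompose at 1/2, 1; ℳ[f](s) sums the 3 pieces' integrals
for t in [0, 1/2): the term is ∫ t**(3/2)·t^(s-1)
segment 1/2 to 1 holds exp(-t); add its integral
over [1, ∞), the kernel integral of t**(-5/2) enters the sum

on [0, 1/2): t**(3/2)
on [1/2, 1): exp(-t)
on [1, oo): t**(-5/2)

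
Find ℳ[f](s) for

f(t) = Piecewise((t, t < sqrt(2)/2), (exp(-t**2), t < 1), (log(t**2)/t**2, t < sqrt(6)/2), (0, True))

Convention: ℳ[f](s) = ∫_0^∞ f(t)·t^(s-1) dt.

(sqrt(2)/2)**s*(3*2**(s/2)*(s + 1)*(s**2 - 4*s + 4)*uppergamma(s/2, 1/2) - 3*2**(s/2)*(s + 1)*(s**2 - 4*s + 4)*uppergamma(s/2, 1) + 12*2**(s/2)*(s + 1) + 3**(s/2)*s*(s + 1)*(-4*log(2) + 4*log(3)) - 8*3**(s/2)*(s + 1) + 3**(s/2)*(s + 1)*(-8*log(3) + 8*log(2)) + 3*sqrt(2)*(s**2 - 4*s + 4))/(6*(s + 1)*(s**2 - 4*s + 4))
  Re(s) > -1

strip the power substitution: sqrt(t) on [0, 1/2); exp(-t) on [1/2, 1); log(t)/t on [1, 3/2)
along the cuts sqrt(2)/2, 1, ℳ[f](s) splits into 3 integrals
over [0, sqrt(2)/2), the kernel integral of t enters the sum
for t in [sqrt(2)/2, 1): the term is ∫ exp(-t**2)·t^(s-1)
the [1, sqrt(6)/2) slice contributes ∫ log(t**2)/t**2·t^(s-1) dt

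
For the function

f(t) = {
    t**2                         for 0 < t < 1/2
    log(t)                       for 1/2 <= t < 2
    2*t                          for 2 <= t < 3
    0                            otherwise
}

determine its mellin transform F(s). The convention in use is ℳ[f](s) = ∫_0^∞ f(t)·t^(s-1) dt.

breakpoints 1/2, 2: one integral from each of the 3 segments
over [0, 1/2), the kernel integral of t**2 enters the sum
over [1/2, 2), the kernel integral of log(t) enters the sum
the [2, 3) slice contributes ∫ 2*t·t^(s-1) dt

(-16*2**(2*s)*s**2*(s + 2) + 4*2**(2*s)*s*(s + 1)*(s + 2)*log(2) - 4*2**(2*s)*(s + 1)*(s + 2) + 24*6**s*s**2*(s + 2) + s**2*(s + 1) + 4*s*(s + 1)*(s + 2)*log(2) + 4*(s + 1)*(s + 2))/(4*2**s*s**2*(s + 1)*(s + 2))
  Re(s) > -2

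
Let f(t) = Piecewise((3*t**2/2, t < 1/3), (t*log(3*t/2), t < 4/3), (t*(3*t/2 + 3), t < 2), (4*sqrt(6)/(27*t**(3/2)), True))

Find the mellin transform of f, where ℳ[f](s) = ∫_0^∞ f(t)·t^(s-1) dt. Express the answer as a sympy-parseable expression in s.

(360*2**(2*s)*(3 - 2*s)*(s + 1)**2 + 72*2**(2*s)*(s + 1)*(s + 2)*(2*s - 3)*log(2) - 216*2**(2*s)*(s + 1)*(2*s - 3) - 72*2**(2*s)*(s + 2)*(2*s - 3) - 8*sqrt(3)*6**s*(s + 1)**2*(s + 2) + 648*6**s*(s + 1)**2*(2*s - 3) + 324*6**s*(s + 1)*(2*s - 3) + 9*(s + 1)**2*(2*s - 3) + 18*(s + 1)*(s + 2)*(2*s - 3)*log(2) + 18*(s + 2)*(2*s - 3))/(54*3**s*(s + 1)**2*(s + 2)*(2*s - 3))
  -2 < Re(s) < 3/2

invert the shared t-power to get 3*t/2 on [0, 1/3); log(3*t/2) on [1/3, 4/3); 3*t/2 + 3 on [4/3, 2); …
peel off the common scale on t: t on [0, 1/2); log(t) on [1/2, 2); t + 3 on [2, 3); …
slice at 1/3, 4/3, 2, transform all 4 pieces, and sum them
piece [0, 1/3): integrate 3*t**2/2 against the kernel
segment 1/3 to 4/3 holds t*log(3*t/2); add its integral
for t in [4/3, 2): the term is ∫ t*(3*t/2 + 3)·t^(s-1)
piece [2, ∞): integrate 4*sqrt(6)/(27*t**(3/2)) against the kernel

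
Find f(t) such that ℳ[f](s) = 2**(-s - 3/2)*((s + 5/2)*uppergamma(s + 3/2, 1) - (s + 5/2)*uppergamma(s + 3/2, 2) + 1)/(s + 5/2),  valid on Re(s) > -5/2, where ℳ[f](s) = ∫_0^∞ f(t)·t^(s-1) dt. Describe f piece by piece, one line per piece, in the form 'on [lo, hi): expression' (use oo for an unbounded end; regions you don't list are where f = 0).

undo the shared t-power: 2*t**(3/2) on [0, 1/2); sqrt(t)*exp(-2*t) on [1/2, 1)
invert the shared t-power to get 2*t on [0, 1/2); exp(-2*t) on [1/2, 1)
peel off the common scale on t: t on [0, 1); exp(-t) on [1, 2)
linearity at 1/2 turns ℳ[f](s) into 2 summed integrals
segment 0 to 1/2 holds 2*t**(5/2); add its integral
segment 1/2 to 1 holds t**(3/2)*exp(-2*t); add its integral

on [0, 1/2): 2*t**(5/2)
on [1/2, 1): t**(3/2)*exp(-2*t)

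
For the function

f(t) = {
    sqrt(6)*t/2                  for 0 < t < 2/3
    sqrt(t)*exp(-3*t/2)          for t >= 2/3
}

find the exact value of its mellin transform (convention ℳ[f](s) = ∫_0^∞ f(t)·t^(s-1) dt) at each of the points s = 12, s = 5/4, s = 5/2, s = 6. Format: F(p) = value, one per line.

back out the shared t-power: sqrt(6)*sqrt(t)/2 on [0, 2/3); exp(-3*t/2) on [2/3, ∞)
undo the common scale on t: sqrt(t) on [0, 1); exp(-t) on [1, ∞)
decompose at 2/3; ℳ[f](s) sums the 2 pieces' integrals
over [0, 2/3), the kernel integral of sqrt(6)*t/2 enters the sum
the [2/3, ∞) slice contributes ∫ sqrt(t)*exp(-3*t/2)·t^(s-1) dt

F(12) = sqrt(6)*(E*(4096 + 4111043861925*sqrt(pi)*erfc(1)) + 16691483256110)*exp(-1)/20726199
F(5/4) = 2*24**(1/4)*(4 + 9*uppergamma(7/4, 1))/81
F(5/2) = 16/189 + 40*exp(-1)/27
F(6) = sqrt(6)*(E*(64 + 72765*sqrt(pi)*erfc(1)) + 295358)*exp(-1)/15309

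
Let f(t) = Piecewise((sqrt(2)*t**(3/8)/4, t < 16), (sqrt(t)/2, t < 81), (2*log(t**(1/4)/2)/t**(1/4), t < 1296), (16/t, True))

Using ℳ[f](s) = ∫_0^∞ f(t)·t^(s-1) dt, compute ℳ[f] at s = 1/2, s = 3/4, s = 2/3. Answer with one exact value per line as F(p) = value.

F(1/2) = 1759/126 + 24*log(2) + 24*log(3)
F(3/4) = 36*log(2) + 2168/45 + 108*log(3)
F(2/3) = -1196*6**(2/3)/75 - 72*3**(2/3)*log(3)/5 - 528*2**(2/3)/175 + 72*3**(2/3)*log(2)/5 + 7587*3**(2/3)/175 + 144*6**(2/3)*log(3)/5

remove the power substitution first: sqrt(2)*t**(3/4)/4 on [0, 4); t/2 on [4, 9); 2*log(sqrt(t)/2)/sqrt(t) on [9, 36); …
back out the power substitution: sqrt(2)*t**(3/2)/4 on [0, 2); t**2/2 on [2, 3); 2*log(t/2)/t on [3, 6); …
peel off the common scale on t: t**(3/2) on [0, 1); 2*t**2 on [1, 3/2); log(t)/t on [3/2, 3); …
treat the 4 regions marked off by 16, 81, 1296 separately and sum
segment [0, 16) carries sqrt(2)*t**(3/8)/4; integrate it
∫ sqrt(t)/2·t^(s-1) over [16, 81)
on [81, 1296): add ∫ 2*log(t**(1/4)/2)/t**(1/4)·t^(s-1) dt
on [1296, ∞) integrate f = 16/t against the kernel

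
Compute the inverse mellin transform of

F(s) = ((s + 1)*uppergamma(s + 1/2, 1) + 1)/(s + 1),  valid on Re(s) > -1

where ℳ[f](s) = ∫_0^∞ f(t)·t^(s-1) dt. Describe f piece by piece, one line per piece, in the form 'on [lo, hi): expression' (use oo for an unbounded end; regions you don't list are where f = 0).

remove the shared t-power first: sqrt(t) on [0, 1); exp(-t) on [1, ∞)
integrate the 2 segments split at 1, then add the results
∫ t·t^(s-1) over [0, 1)
between 1 and ∞ the integrand is sqrt(t)*exp(-t)·t^(s-1)

on [0, 1): t
on [1, oo): sqrt(t)*exp(-t)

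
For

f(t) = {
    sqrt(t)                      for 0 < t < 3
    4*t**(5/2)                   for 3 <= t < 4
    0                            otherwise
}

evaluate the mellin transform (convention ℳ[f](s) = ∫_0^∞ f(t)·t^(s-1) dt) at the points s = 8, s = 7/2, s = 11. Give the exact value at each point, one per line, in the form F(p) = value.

f breaks at 3 into 2 integrals to sum
between 0 and 3 the integrand is sqrt(t)·t^(s-1)
on [3, 4) integrate f = 4*t**(5/2) against the kernel

F(8) = 16777216/21 - 2585034*sqrt(3)/119
F(7/2) = 27179/12
F(11) = 1073741824/27 - 10510722*sqrt(3)/23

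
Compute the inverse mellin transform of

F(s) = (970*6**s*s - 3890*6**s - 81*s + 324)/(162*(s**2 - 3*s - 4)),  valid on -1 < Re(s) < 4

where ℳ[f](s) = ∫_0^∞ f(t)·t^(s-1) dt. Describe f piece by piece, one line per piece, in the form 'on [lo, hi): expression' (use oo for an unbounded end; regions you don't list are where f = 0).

on [0, 1): t/2
on [1, 6): t
on [6, oo): 16/t**4

back out the common scale on t: t on [0, 1/2); 2*t on [1/2, 3); t**(-4) on [3, ∞)
the 3 pieces separated at 1, 6 each add one integral
segment 0 to 1 holds t/2; add its integral
on [1, 6) integrate f = t against the kernel
over [6, ∞), the kernel integral of 16/t**4 enters the sum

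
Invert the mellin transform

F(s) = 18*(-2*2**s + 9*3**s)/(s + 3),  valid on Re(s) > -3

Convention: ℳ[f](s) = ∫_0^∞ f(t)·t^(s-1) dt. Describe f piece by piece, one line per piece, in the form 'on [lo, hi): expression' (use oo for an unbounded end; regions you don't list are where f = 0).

integrate the 2 segments split at 2, then add the results
piece [0, 2): integrate 3*t**3/2 against the kernel
on [2, 3): add ∫ 6*t**3·t^(s-1) dt

on [0, 2): 3*t**3/2
on [2, 3): 6*t**3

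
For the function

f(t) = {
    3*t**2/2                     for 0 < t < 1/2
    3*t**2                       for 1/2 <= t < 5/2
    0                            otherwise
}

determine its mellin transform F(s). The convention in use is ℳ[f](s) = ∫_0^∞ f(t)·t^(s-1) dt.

3*(50*5**s - 1)/(8*2**s*(s + 2))
  Re(s) > -2

split f at 1/2: ℳ[f](s) collects 2 kernel integrals
∫ over [0, 1/2) of 3*t**2/2·t^(s-1) joins the sum
on [1/2, 5/2) integrate f = 3*t**2 against the kernel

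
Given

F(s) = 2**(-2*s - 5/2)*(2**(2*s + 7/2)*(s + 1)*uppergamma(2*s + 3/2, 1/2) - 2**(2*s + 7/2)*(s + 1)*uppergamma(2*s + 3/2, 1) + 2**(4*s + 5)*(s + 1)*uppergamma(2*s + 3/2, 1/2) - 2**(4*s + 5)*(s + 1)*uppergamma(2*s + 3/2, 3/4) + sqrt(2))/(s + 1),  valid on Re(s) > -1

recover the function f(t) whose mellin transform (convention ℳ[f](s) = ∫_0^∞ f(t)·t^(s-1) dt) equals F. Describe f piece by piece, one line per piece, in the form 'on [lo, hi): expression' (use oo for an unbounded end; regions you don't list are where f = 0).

on [0, 1/4): t
on [1/4, 1): t**(3/4)*exp(-sqrt(t))
on [1, 9/4): t**(3/4)*exp(-sqrt(t)/2)

the shared t-power comes off first: sqrt(t) on [0, 1/4); t**(1/4)*exp(-sqrt(t)) on [1/4, 1); t**(1/4)*exp(-sqrt(t)/2) on [1, 9/4)
invert the power substitution to get t on [0, 1/2); sqrt(t)*exp(-t) on [1/2, 1); sqrt(t)*exp(-t/2) on [1, 3/2)
reversing the shared t-power: sqrt(t) on [0, 1/2); exp(-t) on [1/2, 1); exp(-t/2) on [1, 3/2)
cuts at 1/4, 1: linearity sums the 3 kernel integrals
segment [0, 1/4) carries t; integrate it
on [1/4, 1) integrate f = t**(3/4)*exp(-sqrt(t)) against the kernel
for t in [1, 9/4): the term is ∫ t**(3/4)*exp(-sqrt(t)/2)·t^(s-1)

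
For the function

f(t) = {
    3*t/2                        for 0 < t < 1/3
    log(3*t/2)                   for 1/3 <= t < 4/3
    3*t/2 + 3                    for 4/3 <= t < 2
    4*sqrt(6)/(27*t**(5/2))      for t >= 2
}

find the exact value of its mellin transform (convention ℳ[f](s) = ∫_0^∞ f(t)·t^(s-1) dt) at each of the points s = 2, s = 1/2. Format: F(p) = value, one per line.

peel off the common scale on t: t on [0, 1/2); log(t) on [1/2, 2); t + 3 on [2, 3); …
summing 4 kernel integrals split by 1/3, 4/3, 2 yields ℳ[f](s)
segment 0 to 1/3 holds 3*t/2; add its integral
on [1/3, 4/3): add ∫ log(3*t/2)·t^(s-1) dt
the [4/3, 2) slice contributes ∫ (3*t/2 + 3)·t^(s-1) dt
[2, ∞) adds the kernel integral of 4*sqrt(6)/(27*t**(5/2))

F(2) = 8*sqrt(3)/27 + 17*log(2)/18 + 23/4
F(1/2) = sqrt(3)*(-330 + sqrt(2) + 108*log(2) + 144*sqrt(6))/54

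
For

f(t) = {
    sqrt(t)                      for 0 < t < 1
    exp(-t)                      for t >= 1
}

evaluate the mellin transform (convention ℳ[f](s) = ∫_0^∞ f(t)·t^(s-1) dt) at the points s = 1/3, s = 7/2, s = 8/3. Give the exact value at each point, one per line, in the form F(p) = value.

f breaks at 1 into 2 integrals to sum
for t in [0, 1): the term is ∫ sqrt(t)·t^(s-1)
piece [1, ∞): integrate exp(-t) against the kernel

F(1/3) = uppergamma(1/3, 1) + 6/5
F(7/2) = (E*(2 + 15*sqrt(pi)*erfc(1)) + 58)*exp(-1)/8
F(8/3) = 6/19 + uppergamma(8/3, 1)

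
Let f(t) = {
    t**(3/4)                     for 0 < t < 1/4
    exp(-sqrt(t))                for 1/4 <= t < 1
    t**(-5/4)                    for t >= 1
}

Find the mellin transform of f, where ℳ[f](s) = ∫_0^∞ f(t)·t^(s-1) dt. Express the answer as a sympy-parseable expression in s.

(2*2**(2*s)*(4*s - 5)*(4*s + 3)*uppergamma(2*s, 1/2) - 2*2**(2*s)*(4*s - 5)*(4*s + 3)*uppergamma(2*s, 1) - 4*2**(2*s)*(4*s + 3) + sqrt(2)*(4*s - 5))/(4**s*(4*s - 5)*(4*s + 3))
  -3/4 < Re(s) < 5/4

undo the power substitution: t**(3/2) on [0, 1/2); exp(-t) on [1/2, 1); t**(-5/2) on [1, ∞)
summing 3 kernel integrals split by 1/4, 1 yields ℳ[f](s)
∫ over [0, 1/4) of t**(3/4)·t^(s-1) joins the sum
between 1/4 and 1 the integrand is exp(-sqrt(t))·t^(s-1)
[1, ∞) adds the kernel integral of t**(-5/4)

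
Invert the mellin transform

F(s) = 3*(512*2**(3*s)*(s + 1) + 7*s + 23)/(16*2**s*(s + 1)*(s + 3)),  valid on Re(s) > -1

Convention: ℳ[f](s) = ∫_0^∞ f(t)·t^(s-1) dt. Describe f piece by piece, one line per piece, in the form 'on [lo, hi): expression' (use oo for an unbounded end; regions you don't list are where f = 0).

on [0, 1/2): 3*t
on [1/2, 4): 3*t**3/2

decompose at 1/2; ℳ[f](s) sums the 2 pieces' integrals
[0, 1/2) adds the kernel integral of 3*t
[1/2, 4) adds the kernel integral of 3*t**3/2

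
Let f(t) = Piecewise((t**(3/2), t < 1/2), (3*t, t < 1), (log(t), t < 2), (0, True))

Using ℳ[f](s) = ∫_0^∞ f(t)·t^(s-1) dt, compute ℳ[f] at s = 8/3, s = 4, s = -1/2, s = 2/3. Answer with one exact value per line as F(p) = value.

cuts at 1/2, 1: linearity sums the 3 kernel integrals
on [0, 1/2): add ∫ t**(3/2)·t^(s-1) dt
on [1/2, 1) integrate f = 3*t against the kernel
over [1, 2), the kernel integral of log(t) enters the sum

F(8/3) = -9*2**(2/3)/16 - 9*2**(1/3)/176 + 3*2**(5/6)/400 + 675/704 + 3*2**(2/3)*log(2)/2
F(4) = -57/160 + sqrt(2)/352 + 4*log(2)
F(-1/2) = -5*sqrt(2) - sqrt(2)*log(2) + 21/2
F(2/3) = -9*2**(2/3)/4 - 9*2**(1/3)/20 + 3*2**(5/6)/52 + 3*2**(2/3)*log(2)/2 + 81/20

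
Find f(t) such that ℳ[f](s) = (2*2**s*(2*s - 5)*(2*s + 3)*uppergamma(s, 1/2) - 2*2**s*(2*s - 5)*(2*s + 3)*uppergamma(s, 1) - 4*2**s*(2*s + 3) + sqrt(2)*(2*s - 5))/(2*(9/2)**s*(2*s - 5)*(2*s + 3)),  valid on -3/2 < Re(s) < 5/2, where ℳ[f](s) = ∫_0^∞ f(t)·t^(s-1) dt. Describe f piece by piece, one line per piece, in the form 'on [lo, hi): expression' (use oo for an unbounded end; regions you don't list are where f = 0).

reversing the common scale on t: 3*sqrt(6)*t**(3/2)/4 on [0, 1/3); exp(-3*t/2) on [1/3, 2/3); 4*sqrt(6)/(27*t**(5/2)) on [2/3, ∞)
strip the common scale on t: t**(3/2) on [0, 1/2); exp(-t) on [1/2, 1); t**(-5/2) on [1, ∞)
linearity at 2/9, 4/9 turns ℳ[f](s) into 3 summed integrals
[0, 2/9) adds the kernel integral of 27*t**(3/2)/8
segment 2/9 to 4/9 holds exp(-9*t/4); add its integral
[4/9, ∞) adds the kernel integral of 32/(243*t**(5/2))

on [0, 2/9): 27*t**(3/2)/8
on [2/9, 4/9): exp(-9*t/4)
on [4/9, oo): 32/(243*t**(5/2))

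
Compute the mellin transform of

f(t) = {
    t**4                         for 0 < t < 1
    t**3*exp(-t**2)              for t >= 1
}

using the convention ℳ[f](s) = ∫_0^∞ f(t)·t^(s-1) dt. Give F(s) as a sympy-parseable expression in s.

undo the shared t-power: t**2 on [0, 1); t*exp(-t**2) on [1, ∞)
strip the shared t-power: t on [0, 1); exp(-t**2) on [1, ∞)
peel off the power substitution: sqrt(t) on [0, 1); exp(-t) on [1, ∞)
cuts at 1: linearity sums the 2 kernel integrals
on [0, 1): add ∫ t**4·t^(s-1) dt
segment [1, ∞) carries t**3*exp(-t**2); integrate it

((s + 4)*uppergamma(s/2 + 3/2, 1)/2 + 1)/(s + 4)
  Re(s) > -4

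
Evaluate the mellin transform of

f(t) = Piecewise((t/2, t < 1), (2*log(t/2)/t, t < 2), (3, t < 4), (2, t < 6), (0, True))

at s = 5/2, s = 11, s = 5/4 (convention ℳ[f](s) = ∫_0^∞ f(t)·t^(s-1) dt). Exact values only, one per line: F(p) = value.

reversing the common scale on t: t on [0, 1/2); log(t)/t on [1/2, 1); 3 on [1, 2); …
split f at 1, 2, 4: ℳ[f](s) collects 4 kernel integrals
the [0, 1) slice contributes ∫ t/2·t^(s-1) dt
the [1, 2) slice contributes ∫ 2*log(t/2)/t·t^(s-1) dt
over [2, 4), the kernel integral of 3 enters the sum
segment [4, 6) carries 2; integrate it

F(5/2) = -296*sqrt(2)/45 + 4*log(2)/3 + 4357/315 + 144*sqrt(6)/5
F(11) = log(2)/5 + 437869228439/6600
F(5/4) = -184*2**(1/4)/5 + 16*sqrt(2)/5 + 8*log(2) + 48*6**(1/4)/5 + 290/9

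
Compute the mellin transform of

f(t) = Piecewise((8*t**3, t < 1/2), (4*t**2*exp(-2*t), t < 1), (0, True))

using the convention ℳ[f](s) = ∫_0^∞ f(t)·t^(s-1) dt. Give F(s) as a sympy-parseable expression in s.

((s + 3)*uppergamma(s + 2, 1) - (s + 3)*uppergamma(s + 2, 2) + 1)/(2**s*(s + 3))
  Re(s) > -3

invert the common scale on t to get t**3 on [0, 1); t**2*exp(-t) on [1, 2)
undo the shared t-power: t on [0, 1); exp(-t) on [1, 2)
breakpoints 1/2: one integral from each of the 2 segments
segment 0 to 1/2 holds 8*t**3; add its integral
on [1/2, 1) integrate f = 4*t**2*exp(-2*t) against the kernel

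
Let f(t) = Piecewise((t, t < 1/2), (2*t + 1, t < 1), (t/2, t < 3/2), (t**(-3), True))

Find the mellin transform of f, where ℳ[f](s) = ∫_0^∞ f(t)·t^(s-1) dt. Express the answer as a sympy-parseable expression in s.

the 4 pieces separated at 1/2, 1, 3/2 each add one integral
on [0, 1/2): add ∫ t·t^(s-1) dt
segment [1/2, 1) carries (2*t + 1); integrate it
segment [1, 3/2) carries t/2; integrate it
piece [3/2, ∞): integrate t**(-3) against the kernel

(270*2**s*s**2 - 702*2**s*s - 324*2**s + 49*3**s*s**2 - 275*3**s*s - 162*s**2 + 378*s + 324)/(108*2**s*s*(s**2 - 2*s - 3))
  -1 < Re(s) < 3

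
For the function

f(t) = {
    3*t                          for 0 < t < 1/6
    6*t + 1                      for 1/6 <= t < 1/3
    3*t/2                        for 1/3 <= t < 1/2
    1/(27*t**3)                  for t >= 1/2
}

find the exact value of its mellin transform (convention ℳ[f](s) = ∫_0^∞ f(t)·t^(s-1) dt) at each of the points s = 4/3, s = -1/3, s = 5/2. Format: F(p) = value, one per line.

peel off the common scale on t: t on [0, 1/2); 2*t + 1 on [1/2, 1); t/2 on [1, 3/2); …
the 4 pieces separated at 1/6, 1/3, 1/2 each add one integral
∫ over [0, 1/6) of 3*t·t^(s-1) joins the sum
between 1/6 and 1/3 the integrand is (6*t + 1)·t^(s-1)
for t in [1/3, 1/2): the term is ∫ 3*t/2·t^(s-1)
segment [1/2, ∞) carries 1/(27*t**3); integrate it

F(4/3) = 6**(2/3)*(-405 + 629*3**(1/3) + 1170*2**(1/3))/15120
F(-1/3) = 6**(1/3)*(-405*2**(2/3) + 437*3**(2/3) + 2430)/1080
F(5/2) = sqrt(6)*(-114 + 696*sqrt(2) + 1525*sqrt(3))/45360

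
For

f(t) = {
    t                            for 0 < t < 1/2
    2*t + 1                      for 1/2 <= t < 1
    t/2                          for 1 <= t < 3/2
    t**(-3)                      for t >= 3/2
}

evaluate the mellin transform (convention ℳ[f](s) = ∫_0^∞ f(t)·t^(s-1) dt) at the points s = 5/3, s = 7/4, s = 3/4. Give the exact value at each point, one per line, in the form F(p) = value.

F(5/3) = 2**(1/3)*(-378 + 725*3**(2/3) + 1116*2**(2/3))/1920
F(7/4) = 2**(1/4)*(-2610 + 5299*3**(3/4) + 7740*2**(3/4))/13860
F(3/4) = 2**(1/4)*(-2754 + 953*3**(3/4) + 3726*2**(3/4))/3402

linearity at 1/2, 1, 3/2 turns ℳ[f](s) into 4 summed integrals
the [0, 1/2) slice contributes ∫ t·t^(s-1) dt
∫ over [1/2, 1) of (2*t + 1)·t^(s-1) joins the sum
piece [1, 3/2): integrate t/2 against the kernel
on [3/2, ∞): add ∫ t**(-3)·t^(s-1) dt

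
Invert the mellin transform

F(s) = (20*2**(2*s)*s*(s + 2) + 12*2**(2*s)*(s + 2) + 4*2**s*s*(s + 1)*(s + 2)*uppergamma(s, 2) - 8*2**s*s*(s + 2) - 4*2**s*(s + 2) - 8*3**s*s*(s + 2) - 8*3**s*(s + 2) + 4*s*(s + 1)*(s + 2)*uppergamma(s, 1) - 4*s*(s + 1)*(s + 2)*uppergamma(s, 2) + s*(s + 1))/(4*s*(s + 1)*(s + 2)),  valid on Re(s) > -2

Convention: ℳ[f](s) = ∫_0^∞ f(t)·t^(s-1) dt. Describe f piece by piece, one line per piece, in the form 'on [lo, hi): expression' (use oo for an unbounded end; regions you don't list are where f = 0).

back out the common scale on t: t**2 on [0, 1/2); exp(-2*t) on [1/2, 1); t + 1 on [1, 3/2); …
linearity at 1, 2, 3, 4 turns ℳ[f](s) into 5 summed integrals
on [0, 1) integrate f = t**2/4 against the kernel
for t in [1, 2): the term is ∫ exp(-t)·t^(s-1)
between 2 and 3 the integrand is (t/2 + 1)·t^(s-1)
segment [3, 4) carries (t/2 + 3); integrate it
on [4, ∞): add ∫ exp(-t/2)·t^(s-1) dt

on [0, 1): t**2/4
on [1, 2): exp(-t)
on [2, 3): t/2 + 1
on [3, 4): t/2 + 3
on [4, oo): exp(-t/2)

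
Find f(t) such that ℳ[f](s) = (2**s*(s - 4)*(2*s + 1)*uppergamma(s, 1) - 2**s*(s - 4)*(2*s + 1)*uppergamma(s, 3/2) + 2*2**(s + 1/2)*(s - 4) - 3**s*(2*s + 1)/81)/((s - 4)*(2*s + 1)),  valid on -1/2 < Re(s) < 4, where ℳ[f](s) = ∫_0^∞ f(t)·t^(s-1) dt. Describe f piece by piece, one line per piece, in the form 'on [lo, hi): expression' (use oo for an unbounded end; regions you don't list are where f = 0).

along the cuts 2, 3, ℳ[f](s) splits into 3 integrals
on [0, 2) integrate f = sqrt(t) against the kernel
on [2, 3): add ∫ exp(-t/2)·t^(s-1) dt
segment [3, ∞) carries t**(-4); integrate it

on [0, 2): sqrt(t)
on [2, 3): exp(-t/2)
on [3, oo): t**(-4)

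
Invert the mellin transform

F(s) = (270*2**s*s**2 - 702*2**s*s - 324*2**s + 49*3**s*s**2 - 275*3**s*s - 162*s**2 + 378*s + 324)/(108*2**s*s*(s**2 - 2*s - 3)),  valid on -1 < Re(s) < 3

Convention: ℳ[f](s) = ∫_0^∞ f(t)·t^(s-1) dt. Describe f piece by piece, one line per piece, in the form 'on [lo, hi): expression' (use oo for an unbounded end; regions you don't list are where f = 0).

on [0, 1/2): t
on [1/2, 1): 2*t + 1
on [1, 3/2): t/2
on [3/2, oo): t**(-3)

summing 4 kernel integrals split by 1/2, 1, 3/2 yields ℳ[f](s)
between 0 and 1/2 the integrand is t·t^(s-1)
piece [1/2, 1): integrate (2*t + 1) against the kernel
segment 1 to 3/2 holds t/2; add its integral
∫ t**(-3)·t^(s-1) over [3/2, ∞)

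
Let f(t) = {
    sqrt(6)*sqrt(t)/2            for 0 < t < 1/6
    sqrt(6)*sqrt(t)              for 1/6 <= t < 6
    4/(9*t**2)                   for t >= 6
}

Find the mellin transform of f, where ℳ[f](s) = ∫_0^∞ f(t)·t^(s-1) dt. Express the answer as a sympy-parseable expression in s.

(-36**s*(2*s + 1) + 972*6**(2*s)*(s - 2) - 81*s + 162)/(81*6**s*(s - 2)*(2*s + 1))
  -1/2 < Re(s) < 2

remove the common scale on t first: sqrt(t) on [0, 1/4); 2*sqrt(t) on [1/4, 9); t**(-2) on [9, ∞)
strip the power substitution: t on [0, 1/2); 2*t on [1/2, 3); t**(-4) on [3, ∞)
along the cuts 1/6, 6, ℳ[f](s) splits into 3 integrals
for t in [0, 1/6): the term is ∫ sqrt(6)*sqrt(t)/2·t^(s-1)
segment [1/6, 6) carries sqrt(6)*sqrt(t); integrate it
∫ over [6, ∞) of 4/(9*t**2)·t^(s-1) joins the sum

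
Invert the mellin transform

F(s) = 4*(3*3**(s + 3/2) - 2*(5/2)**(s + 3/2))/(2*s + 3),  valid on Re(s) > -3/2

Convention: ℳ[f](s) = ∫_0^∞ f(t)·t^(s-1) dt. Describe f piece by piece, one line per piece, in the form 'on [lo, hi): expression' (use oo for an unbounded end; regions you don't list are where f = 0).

on [0, 5/2): 2*t**(3/2)
on [5/2, 3): 6*t**(3/2)

f breaks at 5/2 into 2 integrals to sum
piece [0, 5/2): integrate 2*t**(3/2) against the kernel
on [5/2, 3) integrate f = 6*t**(3/2) against the kernel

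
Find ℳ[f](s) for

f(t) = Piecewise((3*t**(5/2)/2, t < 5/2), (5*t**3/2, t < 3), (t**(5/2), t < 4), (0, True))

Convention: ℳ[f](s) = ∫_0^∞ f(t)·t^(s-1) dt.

(-4*3**(s + 5/2)*(s + 3) + 5*3**(s + 3)*(2*s + 5) + 4*4**(s + 5/2)*(s + 3) + 6*(5/2)**(s + 5/2)*(s + 3) - 5*(5/2)**(s + 3)*(2*s + 5))/(2*(s + 3)*(2*s + 5))
  Re(s) > -5/2

summing 3 kernel integrals split by 5/2, 3 yields ℳ[f](s)
over [0, 5/2), the kernel integral of 3*t**(5/2)/2 enters the sum
for t in [5/2, 3): the term is ∫ 5*t**3/2·t^(s-1)
∫ over [3, 4) of t**(5/2)·t^(s-1) joins the sum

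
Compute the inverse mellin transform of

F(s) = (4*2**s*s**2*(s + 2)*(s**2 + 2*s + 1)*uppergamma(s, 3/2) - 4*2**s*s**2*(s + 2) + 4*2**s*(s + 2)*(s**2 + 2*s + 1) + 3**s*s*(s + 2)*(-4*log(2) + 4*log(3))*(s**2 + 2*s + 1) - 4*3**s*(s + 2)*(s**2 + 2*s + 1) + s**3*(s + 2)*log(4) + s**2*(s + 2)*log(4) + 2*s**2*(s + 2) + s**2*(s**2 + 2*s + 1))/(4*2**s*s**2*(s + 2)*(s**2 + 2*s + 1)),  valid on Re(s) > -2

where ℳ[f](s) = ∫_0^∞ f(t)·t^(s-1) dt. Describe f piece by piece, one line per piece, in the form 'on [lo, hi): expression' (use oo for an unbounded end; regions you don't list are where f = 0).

the 4 pieces separated at 1/2, 1, 3/2 each add one integral
[0, 1/2) adds the kernel integral of t**2
[1/2, 1) adds the kernel integral of t*log(t)
on [1, 3/2) integrate f = log(t) against the kernel
piece [3/2, ∞): integrate exp(-t) against the kernel

on [0, 1/2): t**2
on [1/2, 1): t*log(t)
on [1, 3/2): log(t)
on [3/2, oo): exp(-t)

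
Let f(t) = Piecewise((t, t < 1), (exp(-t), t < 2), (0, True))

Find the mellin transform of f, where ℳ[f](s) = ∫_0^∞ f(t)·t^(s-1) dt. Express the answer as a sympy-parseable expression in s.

((s + 1)*uppergamma(s, 1) - (s + 1)*uppergamma(s, 2) + 1)/(s + 1)
  Re(s) > -1

summing 2 kernel integrals split by 1 yields ℳ[f](s)
segment [0, 1) carries t; integrate it
piece [1, 2): integrate exp(-t) against the kernel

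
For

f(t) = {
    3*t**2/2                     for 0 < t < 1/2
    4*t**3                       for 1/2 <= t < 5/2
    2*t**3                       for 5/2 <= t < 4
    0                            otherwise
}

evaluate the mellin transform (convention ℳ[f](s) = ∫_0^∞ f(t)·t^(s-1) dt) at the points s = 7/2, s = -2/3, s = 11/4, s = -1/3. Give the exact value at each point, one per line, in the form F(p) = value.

summing 3 kernel integrals split by 1/2, 5/2 yields ℳ[f](s)
for t in [0, 1/2): the term is ∫ 3*t**2/2·t^(s-1)
segment [1/2, 5/2) carries 4*t**3; integrate it
segment [5/2, 4) carries 2*t**3; integrate it

F(7/2) = -5*sqrt(2)/9152 + 15625*sqrt(10)/416 + 32768/13
F(-2/3) = 3*2**(2/3)*(200*5**(1/3) + 1029)/224
F(11/4) = -7*2**(1/4)/6992 + 3125*2**(1/4)*5**(3/4)/184 + 16384*sqrt(2)/23
F(-1/3) = 3*2**(1/3)*(125*5**(2/3) + 1282)/160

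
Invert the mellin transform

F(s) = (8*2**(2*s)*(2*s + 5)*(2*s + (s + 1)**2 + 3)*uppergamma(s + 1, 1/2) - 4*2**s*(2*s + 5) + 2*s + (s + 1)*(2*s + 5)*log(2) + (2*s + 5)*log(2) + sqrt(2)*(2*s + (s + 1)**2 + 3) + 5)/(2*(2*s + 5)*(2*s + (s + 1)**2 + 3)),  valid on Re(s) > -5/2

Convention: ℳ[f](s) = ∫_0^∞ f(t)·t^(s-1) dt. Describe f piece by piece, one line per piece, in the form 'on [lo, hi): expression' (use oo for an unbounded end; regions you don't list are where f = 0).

on [0, 1): sqrt(2)*t**(5/2)/4
on [1, 2): t**2*log(t/2)/2
on [2, oo): t*exp(-t/4)

peel off the shared t-power: sqrt(2)*t**(3/2)/4 on [0, 1); t*log(t/2)/2 on [1, 2); exp(-t/4) on [2, ∞)
invert the common scale on t to get t**(3/2) on [0, 1/2); t*log(t) on [1/2, 1); exp(-t/2) on [1, ∞)
cuts at 1, 2: linearity sums the 3 kernel integrals
piece [0, 1): integrate sqrt(2)*t**(5/2)/4 against the kernel
segment 1 to 2 holds t**2*log(t/2)/2; add its integral
on [2, ∞) integrate f = t*exp(-t/4) against the kernel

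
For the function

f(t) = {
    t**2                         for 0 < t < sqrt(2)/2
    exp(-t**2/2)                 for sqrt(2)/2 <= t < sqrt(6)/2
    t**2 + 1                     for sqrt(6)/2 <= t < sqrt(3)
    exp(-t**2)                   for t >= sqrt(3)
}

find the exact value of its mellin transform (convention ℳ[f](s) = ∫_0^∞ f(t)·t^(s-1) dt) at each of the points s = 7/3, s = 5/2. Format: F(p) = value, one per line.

invert the power substitution to get t on [0, 1/2); exp(-t/2) on [1/2, 3/2); t + 1 on [3/2, 3); …
linearity at sqrt(2)/2, sqrt(6)/2, sqrt(3) turns ℳ[f](s) into 4 summed integrals
piece [0, sqrt(2)/2): integrate t**2 against the kernel
on [sqrt(2)/2, sqrt(6)/2): add ∫ exp(-t**2/2)·t^(s-1) dt
segment [sqrt(6)/2, sqrt(3)) carries (t**2 + 1); integrate it
[sqrt(3), ∞) adds the kernel integral of exp(-t**2)

F(7/3) = 2**(5/6)*(-423*3**(1/6) - 364*2**(1/3)*uppergamma(7/6, 3/4) + 182*2**(1/6)*uppergamma(7/6, 3) + 21 + 364*2**(1/3)*uppergamma(7/6, 1/4) + 1224*6**(1/6))/728
F(5/2) = -11*2**(3/4)*3**(1/4)/20 - 2**(1/4)*uppergamma(5/4, 3/4) + uppergamma(5/4, 3)/2 + 2**(3/4)/36 + 2**(1/4)*uppergamma(5/4, 1/4) + 16*3**(1/4)/5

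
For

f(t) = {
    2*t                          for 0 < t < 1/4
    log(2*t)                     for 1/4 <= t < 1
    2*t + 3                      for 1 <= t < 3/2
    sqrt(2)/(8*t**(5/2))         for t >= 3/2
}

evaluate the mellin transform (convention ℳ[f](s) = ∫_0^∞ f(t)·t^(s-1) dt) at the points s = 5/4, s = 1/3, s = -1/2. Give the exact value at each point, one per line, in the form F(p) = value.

F(5/4) = -884/225 + 6**(3/4)/45 + sqrt(2)*log(2)/10 + 97*sqrt(2)/900 + 4*log(2)/5 + 14*2**(3/4)*3**(1/4)/5
F(1/3) = -39/2 + 2**(2/3)*3**(5/6)/117 + log(2**(3*2**(1/3)/2 + 3)) + 75*2**(1/3)/16 + 45*12**(1/3)/8
F(-1/2) = -6*log(2) + sqrt(2)/81 + 8

back out the common scale on t: t on [0, 1/2); log(t) on [1/2, 2); t + 3 on [2, 3); …
linearity at 1/4, 1, 3/2 turns ℳ[f](s) into 4 summed integrals
∫ 2*t·t^(s-1) over [0, 1/4)
[1/4, 1) adds the kernel integral of log(2*t)
segment 1 to 3/2 holds (2*t + 3); add its integral
piece [3/2, ∞): integrate sqrt(2)/(8*t**(5/2)) against the kernel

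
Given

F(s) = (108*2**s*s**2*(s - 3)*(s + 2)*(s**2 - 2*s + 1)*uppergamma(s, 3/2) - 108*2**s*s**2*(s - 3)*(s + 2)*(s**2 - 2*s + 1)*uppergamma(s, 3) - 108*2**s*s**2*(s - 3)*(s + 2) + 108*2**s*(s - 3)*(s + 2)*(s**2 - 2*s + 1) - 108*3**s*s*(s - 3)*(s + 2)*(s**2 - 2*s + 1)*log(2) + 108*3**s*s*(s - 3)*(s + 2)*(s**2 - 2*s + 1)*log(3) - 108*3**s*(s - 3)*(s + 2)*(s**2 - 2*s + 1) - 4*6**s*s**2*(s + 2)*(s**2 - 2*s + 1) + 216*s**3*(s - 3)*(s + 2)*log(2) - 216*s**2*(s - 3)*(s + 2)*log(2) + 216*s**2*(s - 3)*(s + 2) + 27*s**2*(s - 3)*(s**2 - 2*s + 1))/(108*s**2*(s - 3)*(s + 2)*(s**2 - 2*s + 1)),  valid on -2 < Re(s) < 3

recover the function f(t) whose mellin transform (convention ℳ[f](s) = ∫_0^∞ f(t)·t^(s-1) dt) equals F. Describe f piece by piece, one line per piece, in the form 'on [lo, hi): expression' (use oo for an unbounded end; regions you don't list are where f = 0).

back out the common scale on t: t**2 on [0, 1/2); log(t)/t on [1/2, 1); log(t) on [1, 3/2); …
cuts at 1, 2, 3, 6: linearity sums the 5 kernel integrals
segment 0 to 1 holds t**2/4; add its integral
∫ 2*log(t/2)/t·t^(s-1) over [1, 2)
between 2 and 3 the integrand is log(t/2)·t^(s-1)
over [3, 6), the kernel integral of exp(-t/2) enters the sum
∫ 8/t**3·t^(s-1) over [6, ∞)

on [0, 1): t**2/4
on [1, 2): 2*log(t/2)/t
on [2, 3): log(t/2)
on [3, 6): exp(-t/2)
on [6, oo): 8/t**3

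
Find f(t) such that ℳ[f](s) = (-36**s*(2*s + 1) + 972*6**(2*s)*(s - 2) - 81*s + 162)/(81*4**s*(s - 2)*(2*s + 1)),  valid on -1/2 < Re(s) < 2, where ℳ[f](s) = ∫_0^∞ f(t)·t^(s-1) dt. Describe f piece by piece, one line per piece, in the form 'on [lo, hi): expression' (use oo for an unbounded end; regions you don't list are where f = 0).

on [0, 1/4): sqrt(t)
on [1/4, 9): 2*sqrt(t)
on [9, oo): t**(-2)

undo the power substitution: t on [0, 1/2); 2*t on [1/2, 3); t**(-4) on [3, ∞)
cuts at 1/4, 9: linearity sums the 3 kernel integrals
on [0, 1/4) integrate f = sqrt(t) against the kernel
over [1/4, 9), the kernel integral of 2*sqrt(t) enters the sum
∫ over [9, ∞) of t**(-2)·t^(s-1) joins the sum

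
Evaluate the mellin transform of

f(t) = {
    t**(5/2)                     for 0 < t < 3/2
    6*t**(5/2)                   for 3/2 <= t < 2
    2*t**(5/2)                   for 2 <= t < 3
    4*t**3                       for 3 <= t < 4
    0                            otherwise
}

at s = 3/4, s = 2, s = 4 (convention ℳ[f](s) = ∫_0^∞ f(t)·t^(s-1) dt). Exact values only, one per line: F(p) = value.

decompose at 3/2, 2, 3; ℳ[f](s) sums the 4 pieces' integrals
between 0 and 3/2 the integrand is t**(5/2)·t^(s-1)
on [3/2, 2) integrate f = 6*t**(5/2) against the kernel
for t in [2, 3): the term is ∫ 2*t**(5/2)·t^(s-1)
the [3, 4) slice contributes ∫ 4*t**3·t^(s-1) dt

F(3/4) = -144*3**(3/4)/5 - 135*2**(3/4)*3**(1/4)/52 + 128*2**(1/4)/13 + 216*3**(1/4)/13 + 2048*sqrt(2)/15
F(2) = -45*sqrt(6)/16 + 128*sqrt(2)/9 + 36*sqrt(3) + 3124/5
F(4) = -3645*sqrt(6)/832 + 512*sqrt(2)/13 + 2916*sqrt(3)/13 + 56788/7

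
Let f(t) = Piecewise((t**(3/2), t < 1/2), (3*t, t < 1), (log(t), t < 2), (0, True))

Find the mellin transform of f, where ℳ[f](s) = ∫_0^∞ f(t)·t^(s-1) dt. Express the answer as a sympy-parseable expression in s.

(-2*2**(2*s)*(s + 1)*(2*s + 3) + 6*2**s*s**2*(2*s + 3) + 2*2**s*(s + 1)*(2*s + 3) + 4**s*s*(s + 1)*(2*s + 3)*log(4) + sqrt(2)*s**2*(s + 1) - 3*s**2*(2*s + 3))/(2*2**s*s**2*(s + 1)*(2*s + 3))
  Re(s) > -3/2

the 3 pieces separated at 1/2, 1 each add one integral
piece [0, 1/2): integrate t**(3/2) against the kernel
on [1/2, 1) integrate f = 3*t against the kernel
[1, 2) adds the kernel integral of log(t)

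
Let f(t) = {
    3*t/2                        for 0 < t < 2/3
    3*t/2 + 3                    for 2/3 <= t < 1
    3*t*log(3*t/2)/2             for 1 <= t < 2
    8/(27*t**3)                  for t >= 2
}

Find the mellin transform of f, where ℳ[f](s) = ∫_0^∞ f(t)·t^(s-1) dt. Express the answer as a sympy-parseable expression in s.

(-162*2**s*s*(s - 3)*(s**2 + 2*s + 1) - 162*2**s*(s - 3)*(s**2 + 2*s + 1) - 81*3**s*s**2*(s - 3)*(s + 1)*log(3) + 81*3**s*s**2*(s - 3)*(s + 1)*log(2) - 81*3**s*s*(s - 3)*(s + 1)*log(3) + 81*3**s*s*(s - 3)*(s + 1)*log(2) + 81*3**s*s*(s - 3)*(s + 1) + 243*3**s*s*(s - 3)*(s**2 + 2*s + 1) + 162*3**s*(s - 3)*(s**2 + 2*s + 1) + 162*6**s*s**2*(s - 3)*(s + 1)*log(3) - 162*6**s*s*(s - 3)*(s + 1) + 162*6**s*s*(s - 3)*(s + 1)*log(3) - 2*6**s*s*(s + 1)*(s**2 + 2*s + 1))/(54*3**s*s*(s - 3)*(s + 1)*(s**2 + 2*s + 1))
  -1 < Re(s) < 3

remove the common scale on t first: t on [0, 1); t + 3 on [1, 3/2); t*log(t) on [3/2, 3); …
split f at 2/3, 1, 2: ℳ[f](s) collects 4 kernel integrals
∫ over [0, 2/3) of 3*t/2·t^(s-1) joins the sum
between 2/3 and 1 the integrand is (3*t/2 + 3)·t^(s-1)
piece [1, 2): integrate 3*t*log(3*t/2)/2 against the kernel
segment 2 to ∞ holds 8/(27*t**3); add its integral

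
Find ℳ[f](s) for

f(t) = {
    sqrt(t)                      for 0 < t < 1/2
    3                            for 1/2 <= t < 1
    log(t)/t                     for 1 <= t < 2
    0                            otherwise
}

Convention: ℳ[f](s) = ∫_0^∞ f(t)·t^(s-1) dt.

(2*2**s*s*(2*s + 1) + 6*2**s*(s - 1)**2*(2*s + 1) + 4**s*s*(s - 1)*(2*s + 1)*log(2) - 4**s*s*(2*s + 1) + 2*sqrt(2)*s*(s - 1)**2 - 6*(s - 1)**2*(2*s + 1))/(2*2**s*s*(s - 1)**2*(2*s + 1))
  Re(s) > -1/2

peel off the shared t-power: t**(3/2) on [0, 1/2); 3*t on [1/2, 1); log(t) on [1, 2)
cuts at 1/2, 1: linearity sums the 3 kernel integrals
[0, 1/2) adds the kernel integral of sqrt(t)
[1/2, 1) adds the kernel integral of 3
∫ log(t)/t·t^(s-1) over [1, 2)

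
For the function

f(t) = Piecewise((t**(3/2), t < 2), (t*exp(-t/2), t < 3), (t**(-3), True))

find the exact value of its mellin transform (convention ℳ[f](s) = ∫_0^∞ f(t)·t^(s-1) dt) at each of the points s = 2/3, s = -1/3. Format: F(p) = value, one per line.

the power substitution comes off first: t**3 on [0, sqrt(2)); t**2*exp(-t**2/2) on [sqrt(2), sqrt(3)); t**(-6) on [sqrt(3), ∞)
remove the shared t-power first: t on [0, sqrt(2)); exp(-t**2/2) on [sqrt(2), sqrt(3)); t**(-8) on [sqrt(3), ∞)
strip the power substitution: sqrt(t) on [0, 2); exp(-t/2) on [2, 3); t**(-4) on [3, ∞)
slice at 2, 3, transform all 3 pieces, and sum them
[0, 2) adds the kernel integral of t**(3/2)
∫ t*exp(-t/2)·t^(s-1) over [2, 3)
∫ over [3, ∞) of t**(-3)·t^(s-1) joins the sum

F(2/3) = -2*2**(2/3)*uppergamma(5/3, 3/2) + 3**(2/3)/63 + 2*2**(2/3)*uppergamma(5/3, 1) + 24*2**(1/6)/13
F(-1/3) = -2**(2/3)*uppergamma(2/3, 3/2) + 3**(2/3)/270 + 2**(2/3)*uppergamma(2/3, 1) + 12*2**(1/6)/7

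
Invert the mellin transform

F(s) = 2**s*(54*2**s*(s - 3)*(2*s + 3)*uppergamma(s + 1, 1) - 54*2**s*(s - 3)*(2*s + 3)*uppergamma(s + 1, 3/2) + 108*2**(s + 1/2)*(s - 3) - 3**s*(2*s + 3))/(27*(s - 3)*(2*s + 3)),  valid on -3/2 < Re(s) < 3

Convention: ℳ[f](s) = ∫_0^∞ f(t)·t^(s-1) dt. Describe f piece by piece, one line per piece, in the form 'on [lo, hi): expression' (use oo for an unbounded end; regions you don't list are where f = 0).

on [0, 4): sqrt(2)*t**(3/2)/4
on [4, 6): t*exp(-t/4)/2
on [6, oo): 8/t**3

undo the common scale on t: t**(3/2) on [0, 2); t*exp(-t/2) on [2, 3); t**(-3) on [3, ∞)
peel off the shared t-power: sqrt(t) on [0, 2); exp(-t/2) on [2, 3); t**(-4) on [3, ∞)
along the cuts 4, 6, ℳ[f](s) splits into 3 integrals
on [0, 4): add ∫ sqrt(2)*t**(3/2)/4·t^(s-1) dt
the [4, 6) slice contributes ∫ t*exp(-t/4)/2·t^(s-1) dt
∫ 8/t**3·t^(s-1) over [6, ∞)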